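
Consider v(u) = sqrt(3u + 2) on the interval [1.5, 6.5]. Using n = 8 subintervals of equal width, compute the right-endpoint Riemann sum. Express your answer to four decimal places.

Δu = (6.5 − 1.5)/8 = 0.625.
Right endpoints: 2.125, 2.75, 3.375, 4, 4.625, 5.25, 5.875, 6.5.
v(2.125) ≈ 2.8940, v(2.75) ≈ 3.2016, v(3.375) ≈ 3.4821, v(4) ≈ 3.7417, v(4.625) ≈ 3.9843, v(5.25) ≈ 4.2131, v(5.875) ≈ 4.4300, v(6.5) ≈ 4.6368.
Sum = Δu · [v(2.125) + v(2.75) + v(3.375) + ...].
Sum ≈ 19.1147.

19.1147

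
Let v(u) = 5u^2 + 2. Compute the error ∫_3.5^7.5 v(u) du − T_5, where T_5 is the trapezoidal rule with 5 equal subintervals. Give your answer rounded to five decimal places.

-2.13333

Exact integral: ∫_3.5^7.5 v(u) du ≈ 639.6666667.
T_5 = 641.8.
Error ≈ 639.6666667 − 641.8 ≈ -2.13333.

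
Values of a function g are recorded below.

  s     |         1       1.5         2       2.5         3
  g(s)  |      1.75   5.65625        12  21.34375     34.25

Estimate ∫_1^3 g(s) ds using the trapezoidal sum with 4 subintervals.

Δs = 0.5.
T_4 = (0.5/2)·[1.75 + 2·5.65625 + 2·12 + 2·21.34375 + 34.25] = 28.5.

28.5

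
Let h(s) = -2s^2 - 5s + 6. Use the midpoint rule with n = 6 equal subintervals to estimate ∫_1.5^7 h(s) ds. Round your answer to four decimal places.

Δs = (7 − 1.5)/6 = 11/12.
Midpoints: 47/24, 2.875, 91/24, 113/24, 5.625, 157/24.
h(47/24) = -3301/288, h(2.875) = -24.90625, h(91/24) = -12013/288, h(113/24) = -17821/288, h(5.625) = -85.40625, h(157/24) = -32341/288.
Sum = Δs · [h(47/24) + h(2.875) + h(91/24) + ...].
Sum ≈ -309.5214.

-309.5214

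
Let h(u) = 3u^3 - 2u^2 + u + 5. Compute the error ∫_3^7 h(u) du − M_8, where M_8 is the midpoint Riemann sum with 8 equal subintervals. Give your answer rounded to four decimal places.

3.5833

Exact integral: ∫_3^7 h(u) du ≈ 1569.333333.
M_8 = 1565.75.
Error ≈ 1569.333333 − 1565.75 ≈ 3.5833.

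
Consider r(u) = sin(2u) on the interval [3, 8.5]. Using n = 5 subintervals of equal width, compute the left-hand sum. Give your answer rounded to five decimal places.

Δu = (8.5 − 3)/5 = 1.1.
Left endpoints: 3, 4.1, 5.2, 6.3, 7.4.
r(3) ≈ -0.27942, r(4.1) ≈ 0.94073, r(5.2) ≈ -0.82783, r(6.3) ≈ 0.03362, r(7.4) ≈ 0.78825.
Sum = Δu · [r(3) + r(4.1) + r(5.2) + r(6.3) + r(7.4)].
Sum ≈ 0.72090.

0.72090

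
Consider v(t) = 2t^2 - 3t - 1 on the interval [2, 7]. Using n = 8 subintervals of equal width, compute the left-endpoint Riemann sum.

128.046875

Δt = (7 − 2)/8 = 0.625.
Left endpoints: 2, 2.625, 3.25, 3.875, 4.5, 5.125, 5.75, 6.375.
v(2) = 1, v(2.625) = 4.90625, v(3.25) = 10.375, v(3.875) = 17.40625, v(4.5) = 26, v(5.125) = 36.15625, v(5.75) = 47.875, v(6.375) = 61.15625.
Sum = Δt · [v(2) + v(2.625) + v(3.25) + ...].
Sum = 128.046875.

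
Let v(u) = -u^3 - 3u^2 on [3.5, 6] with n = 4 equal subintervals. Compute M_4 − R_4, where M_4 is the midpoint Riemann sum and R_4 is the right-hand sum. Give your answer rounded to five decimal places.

M_4 ≈ -458.2055664.
R_4 ≈ -538.7841797.
M_4 − R_4 ≈ 80.57861.

80.57861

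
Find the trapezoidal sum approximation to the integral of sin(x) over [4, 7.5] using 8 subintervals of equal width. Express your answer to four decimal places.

Δx = (7.5 − 4)/8 = 0.4375.
f(4) ≈ -0.7568, f(4.4375) ≈ -0.9625, f(4.875) ≈ -0.9868, f(5.3125) ≈ -0.8253, f(5.75) ≈ -0.5083, f(6.1875) ≈ -0.0955, f(6.625) ≈ 0.3352, f(7.0625) ≈ 0.7028, f(7.5) ≈ 0.9380.
T_8 = (Δx/2)·[f(x_0) + 2f(x_1) + ... + 2f(x_{7}) + f(x_8)].
Sum ≈ -0.9843.

-0.9843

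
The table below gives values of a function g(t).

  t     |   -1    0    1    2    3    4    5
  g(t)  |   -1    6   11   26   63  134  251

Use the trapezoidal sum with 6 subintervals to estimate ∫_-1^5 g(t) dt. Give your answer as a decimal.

Δt = 1.
T_6 = (1/2)·[(-1) + 2·6 + 2·11 + 2·26 + 2·63 + 2·134 + 251] = 365.

365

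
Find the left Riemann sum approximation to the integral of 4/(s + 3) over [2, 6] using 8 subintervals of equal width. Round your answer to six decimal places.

2.442337

Δs = (6 − 2)/8 = 0.5.
Left endpoints: 2, 2.5, 3, 3.5, 4, 4.5, 5, 5.5.
f(2) = 0.8, f(2.5) = 8/11, f(3) = 2/3, f(3.5) = 8/13, f(4) = 4/7, f(4.5) = 8/15, f(5) = 0.5, f(5.5) = 8/17.
Sum = Δs · [f(2) + f(2.5) + f(3) + ...].
Sum ≈ 2.442337.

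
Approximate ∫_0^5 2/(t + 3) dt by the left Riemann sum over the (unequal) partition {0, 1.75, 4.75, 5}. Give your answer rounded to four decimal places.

Subinterval widths: 1.75, 3, 0.25.
Left endpoints: 0, 1.75, 4.75.
f(0) = 2/3, f(1.75) = 8/19, f(4.75) = 8/31.
Sum = Σ Δt_i · f(t_i).
Sum ≈ 2.4943.

2.4943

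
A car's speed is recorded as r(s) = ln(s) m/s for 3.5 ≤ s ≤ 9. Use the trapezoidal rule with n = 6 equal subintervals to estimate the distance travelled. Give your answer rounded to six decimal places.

9.878167

Δs = (9 − 3.5)/6 = 11/12.
r(3.5) ≈ 1.252763, r(53/12) ≈ 1.485385, r(16/3) ≈ 1.673976, r(6.25) ≈ 1.832581, r(43/6) ≈ 1.969441, r(97/12) ≈ 2.089804, r(9) ≈ 2.197225.
T_6 = (Δs/2)·[r(s_0) + 2r(s_1) + ... + 2r(s_{5}) + r(s_6)].
Sum ≈ 9.878167.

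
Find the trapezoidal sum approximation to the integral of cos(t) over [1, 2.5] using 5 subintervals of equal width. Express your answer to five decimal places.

Δt = (2.5 − 1)/5 = 0.3.
f(1) ≈ 0.54030, f(1.3) ≈ 0.26750, f(1.6) ≈ -0.02920, f(1.9) ≈ -0.32329, f(2.2) ≈ -0.58850, f(2.5) ≈ -0.80114.
T_5 = (Δt/2)·[f(t_0) + 2f(t_1) + ... + 2f(t_{4}) + f(t_5)].
Sum ≈ -0.24117.

-0.24117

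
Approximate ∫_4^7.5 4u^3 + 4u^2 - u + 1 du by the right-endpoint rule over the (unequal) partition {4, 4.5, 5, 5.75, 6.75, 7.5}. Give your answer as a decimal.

4021.140625

Subinterval widths: 0.5, 0.5, 0.75, 1, 0.75.
Right endpoints: 4.5, 5, 5.75, 6.75, 7.5.
f(4.5) = 442, f(5) = 596, f(5.75) = 887.9375, f(6.75) = 1406.6875, f(7.5) = 1906.
Sum = Σ Δu_i · f(u_i).
Sum = 4021.140625.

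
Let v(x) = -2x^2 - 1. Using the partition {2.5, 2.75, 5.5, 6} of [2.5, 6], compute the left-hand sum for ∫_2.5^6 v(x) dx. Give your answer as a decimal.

-78.46875

Subinterval widths: 0.25, 2.75, 0.5.
Left endpoints: 2.5, 2.75, 5.5.
v(2.5) = -13.5, v(2.75) = -16.125, v(5.5) = -61.5.
Sum = Σ Δx_i · v(x_i).
Sum = -78.46875.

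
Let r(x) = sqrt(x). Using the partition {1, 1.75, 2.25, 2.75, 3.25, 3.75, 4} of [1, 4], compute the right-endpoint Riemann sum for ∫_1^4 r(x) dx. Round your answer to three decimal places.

Subinterval widths: 0.75, 0.5, 0.5, 0.5, 0.5, 0.25.
Right endpoints: 1.75, 2.25, 2.75, 3.25, 3.75, 4.
r(1.75) ≈ 1.323, r(2.25) ≈ 1.500, r(2.75) ≈ 1.658, r(3.25) ≈ 1.803, r(3.75) ≈ 1.936, r(4) ≈ 2.000.
Sum = Σ Δx_i · r(x_i).
Sum ≈ 4.941.

4.941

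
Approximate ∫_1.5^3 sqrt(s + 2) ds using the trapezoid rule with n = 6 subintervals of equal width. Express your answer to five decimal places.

3.08807

Δs = (3 − 1.5)/6 = 0.25.
f(1.5) ≈ 1.87083, f(1.75) ≈ 1.93649, f(2) ≈ 2.00000, f(2.25) ≈ 2.06155, f(2.5) ≈ 2.12132, f(2.75) ≈ 2.17945, f(3) ≈ 2.23607.
T_6 = (Δs/2)·[f(s_0) + 2f(s_1) + ... + 2f(s_{5}) + f(s_6)].
Sum ≈ 3.08807.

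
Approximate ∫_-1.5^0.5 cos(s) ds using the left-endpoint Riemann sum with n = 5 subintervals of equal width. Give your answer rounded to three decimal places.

1.296

Δs = (0.5 − (-1.5))/5 = 0.4.
Left endpoints: -1.5, -1.1, -0.7, -0.3, 0.1.
f(-1.5) ≈ 0.071, f(-1.1) ≈ 0.454, f(-0.7) ≈ 0.765, f(-0.3) ≈ 0.955, f(0.1) ≈ 0.995.
Sum = Δs · [f(-1.5) + f(-1.1) + f(-0.7) + f(-0.3) + f(0.1)].
Sum ≈ 1.296.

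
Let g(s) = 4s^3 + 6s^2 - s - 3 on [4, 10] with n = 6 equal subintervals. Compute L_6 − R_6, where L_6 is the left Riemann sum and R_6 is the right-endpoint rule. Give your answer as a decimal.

L_6 = 9525.
R_6 = 13767.
L_6 − R_6 = -4242.

-4242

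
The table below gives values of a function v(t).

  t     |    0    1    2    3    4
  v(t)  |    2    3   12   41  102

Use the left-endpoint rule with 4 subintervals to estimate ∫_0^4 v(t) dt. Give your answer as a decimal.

Δt = 1.
Sum = 1·[2 + 3 + 12 + 41] = 58.

58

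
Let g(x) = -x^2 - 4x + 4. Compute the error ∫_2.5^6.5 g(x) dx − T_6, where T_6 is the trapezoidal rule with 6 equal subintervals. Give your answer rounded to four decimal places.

Exact integral: ∫_2.5^6.5 g(x) dx ≈ -142.333333.
T_6 ≈ -142.629630.
Error ≈ -142.333333 − (-142.629630) ≈ 0.2963.

0.2963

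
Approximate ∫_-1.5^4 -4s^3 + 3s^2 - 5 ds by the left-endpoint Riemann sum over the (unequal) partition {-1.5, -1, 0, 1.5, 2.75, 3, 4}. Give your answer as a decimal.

Subinterval widths: 0.5, 1, 1.5, 1.25, 0.25, 1.
Left endpoints: -1.5, -1, 0, 1.5, 2.75, 3.
f(-1.5) = 15.25, f(-1) = 2, f(0) = -5, f(1.5) = -11.75, f(2.75) = -65.5, f(3) = -86.
Sum = Σ Δs_i · f(s_i).
Sum = -114.9375.

-114.9375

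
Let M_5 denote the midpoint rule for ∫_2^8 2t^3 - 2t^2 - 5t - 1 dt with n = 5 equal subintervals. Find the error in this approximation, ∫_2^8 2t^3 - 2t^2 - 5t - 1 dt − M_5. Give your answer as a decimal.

Exact integral: ∫_2^8 f(t) dt = 1548.
M_5 = 1527.84.
Error = 1548 − 1527.84 = 20.16.

20.16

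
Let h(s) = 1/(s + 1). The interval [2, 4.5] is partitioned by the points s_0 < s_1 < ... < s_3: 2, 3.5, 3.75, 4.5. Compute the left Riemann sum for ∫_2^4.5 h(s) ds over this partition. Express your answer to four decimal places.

Subinterval widths: 1.5, 0.25, 0.75.
Left endpoints: 2, 3.5, 3.75.
h(2) = 1/3, h(3.5) = 2/9, h(3.75) = 4/19.
Sum = Σ Δs_i · h(s_i).
Sum ≈ 0.7135.

0.7135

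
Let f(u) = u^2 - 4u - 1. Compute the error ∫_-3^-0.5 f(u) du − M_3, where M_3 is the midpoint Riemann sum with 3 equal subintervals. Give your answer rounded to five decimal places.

Exact integral: ∫_-3^-0.5 f(u) du ≈ 23.9583333.
M_3 ≈ 23.8136574.
Error ≈ 23.9583333 − 23.8136574 ≈ 0.14468.

0.14468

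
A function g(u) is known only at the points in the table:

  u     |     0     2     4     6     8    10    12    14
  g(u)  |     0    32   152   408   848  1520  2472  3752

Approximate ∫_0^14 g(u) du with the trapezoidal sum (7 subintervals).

Δu = 2.
T_7 = (2/2)·[0 + 2·32 + 2·152 + 2·408 + 2·848 + 2·1520 + 2·2472 + 3752] = 14616.

14616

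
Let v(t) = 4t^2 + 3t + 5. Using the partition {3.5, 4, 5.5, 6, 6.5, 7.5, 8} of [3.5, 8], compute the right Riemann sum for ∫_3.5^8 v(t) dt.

829.5

Subinterval widths: 0.5, 1.5, 0.5, 0.5, 1, 0.5.
Right endpoints: 4, 5.5, 6, 6.5, 7.5, 8.
v(4) = 81, v(5.5) = 142.5, v(6) = 167, v(6.5) = 193.5, v(7.5) = 252.5, v(8) = 285.
Sum = Σ Δt_i · v(t_i).
Sum = 829.5.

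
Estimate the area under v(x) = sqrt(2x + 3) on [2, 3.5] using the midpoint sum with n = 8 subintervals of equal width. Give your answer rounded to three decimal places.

Δx = (3.5 − 2)/8 = 0.1875.
Midpoints: 2.09375, 2.28125, 2.46875, 2.65625, 2.84375, 3.03125, 3.21875, 3.40625.
v(2.09375) ≈ 2.681, v(2.28125) ≈ 2.750, v(2.46875) ≈ 2.817, v(2.65625) ≈ 2.883, v(2.84375) ≈ 2.947, v(3.03125) ≈ 3.010, v(3.21875) ≈ 3.072, v(3.40625) ≈ 3.132.
Sum = Δx · [v(2.09375) + v(2.28125) + v(2.46875) + ...].
Sum ≈ 4.368.

4.368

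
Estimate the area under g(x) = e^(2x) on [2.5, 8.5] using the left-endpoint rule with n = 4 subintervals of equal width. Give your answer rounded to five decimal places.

1898411.69554

Δx = (8.5 − 2.5)/4 = 1.5.
Left endpoints: 2.5, 4, 5.5, 7.
g(2.5) ≈ 148.41316, g(4) ≈ 2980.95799, g(5.5) ≈ 59874.14172, g(7) ≈ 1202604.28416.
Sum = Δx · [g(2.5) + g(4) + g(5.5) + g(7)].
Sum ≈ 1898411.69554.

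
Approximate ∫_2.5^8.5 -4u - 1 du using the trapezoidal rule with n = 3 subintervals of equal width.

-138

Δu = (8.5 − 2.5)/3 = 2.
f(2.5) = -11, f(4.5) = -19, f(6.5) = -27, f(8.5) = -35.
T_3 = (Δu/2)·[f(u_0) + 2f(u_1) + 2f(u_2) + f(u_3)].
Sum = -138.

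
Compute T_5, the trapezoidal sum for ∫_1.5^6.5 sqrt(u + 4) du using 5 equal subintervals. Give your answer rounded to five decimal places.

Δu = (6.5 − 1.5)/5 = 1.
f(1.5) ≈ 2.34521, f(2.5) ≈ 2.54951, f(3.5) ≈ 2.73861, f(4.5) ≈ 2.91548, f(5.5) ≈ 3.08221, f(6.5) ≈ 3.24037.
T_5 = (Δu/2)·[f(u_0) + 2f(u_1) + ... + 2f(u_{4}) + f(u_5)].
Sum ≈ 14.07859.

14.07859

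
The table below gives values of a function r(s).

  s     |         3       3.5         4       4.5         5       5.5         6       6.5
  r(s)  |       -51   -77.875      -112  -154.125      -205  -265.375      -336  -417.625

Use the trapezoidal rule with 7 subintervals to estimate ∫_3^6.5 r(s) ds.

Δs = 0.5.
T_7 = (0.5/2)·[(-51) + 2·(-77.875) + 2·(-112) + 2·(-154.125) + 2·(-205) + 2·(-265.375) + 2·(-336) + (-417.625)] = -692.34375.

-692.34375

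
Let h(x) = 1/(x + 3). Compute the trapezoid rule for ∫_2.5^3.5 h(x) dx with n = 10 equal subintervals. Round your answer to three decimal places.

0.167

Δx = (3.5 − 2.5)/10 = 0.1.
h(2.5) = 2/11, h(2.6) = 5/28, h(2.7) = 10/57, h(2.8) = 5/29, h(2.9) = 10/59, h(3) = 1/6, h(3.1) = 10/61, h(3.2) = 5/31, h(3.3) = 10/63, h(3.4) = 0.15625, h(3.5) = 2/13.
T_10 = (Δx/2)·[h(x_0) + 2h(x_1) + ... + 2h(x_{9}) + h(x_10)].
Sum ≈ 0.167.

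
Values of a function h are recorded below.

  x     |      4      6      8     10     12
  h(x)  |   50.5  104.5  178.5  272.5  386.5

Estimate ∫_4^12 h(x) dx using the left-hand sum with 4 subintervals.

Δx = 2.
Sum = 2·[50.5 + 104.5 + 178.5 + 272.5] = 1212.

1212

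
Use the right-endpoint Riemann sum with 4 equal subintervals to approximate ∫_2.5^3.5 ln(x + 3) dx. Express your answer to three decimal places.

1.811

Δx = (3.5 − 2.5)/4 = 0.25.
Right endpoints: 2.75, 3, 3.25, 3.5.
f(2.75) ≈ 1.749, f(3) ≈ 1.792, f(3.25) ≈ 1.833, f(3.5) ≈ 1.872.
Sum = Δx · [f(2.75) + f(3) + f(3.25) + f(3.5)].
Sum ≈ 1.811.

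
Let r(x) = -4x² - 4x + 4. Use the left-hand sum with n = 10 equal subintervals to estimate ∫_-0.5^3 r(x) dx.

-31.3775

Δx = (3 − (-0.5))/10 = 0.35.
Left endpoints: -0.5, -0.15, 0.2, 0.55, 0.9, 1.25, 1.6, 1.95, 2.3, 2.65.
r(-0.5) = 5, r(-0.15) = 4.51, r(0.2) = 3.04, r(0.55) = 0.59, r(0.9) = -2.84, r(1.25) = -7.25, r(1.6) = -12.64, r(1.95) = -19.01, r(2.3) = -26.36, r(2.65) = -34.69.
Sum = Δx · [r(-0.5) + r(-0.15) + r(0.2) + ...].
Sum = -31.3775.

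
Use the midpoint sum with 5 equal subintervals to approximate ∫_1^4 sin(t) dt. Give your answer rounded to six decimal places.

Δt = (4 − 1)/5 = 0.6.
Midpoints: 1.3, 1.9, 2.5, 3.1, 3.7.
f(1.3) ≈ 0.963558, f(1.9) ≈ 0.946300, f(2.5) ≈ 0.598472, f(3.1) ≈ 0.041581, f(3.7) ≈ -0.529836.
Sum = Δt · [f(1.3) + f(1.9) + f(2.5) + f(3.1) + f(3.7)].
Sum ≈ 1.212045.

1.212045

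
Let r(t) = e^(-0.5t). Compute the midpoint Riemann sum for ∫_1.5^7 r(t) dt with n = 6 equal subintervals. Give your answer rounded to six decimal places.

0.876645

Δt = (7 − 1.5)/6 = 11/12.
Midpoints: 47/24, 2.875, 91/24, 113/24, 5.625, 157/24.
r(47/24) ≈ 0.375624, r(2.875) ≈ 0.237521, r(91/24) ≈ 0.150193, r(113/24) ≈ 0.094973, r(5.625) ≈ 0.060055, r(157/24) ≈ 0.037975.
Sum = Δt · [r(47/24) + r(2.875) + r(91/24) + ...].
Sum ≈ 0.876645.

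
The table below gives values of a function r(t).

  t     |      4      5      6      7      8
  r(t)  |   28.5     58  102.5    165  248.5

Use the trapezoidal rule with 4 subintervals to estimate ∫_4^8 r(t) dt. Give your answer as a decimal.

Δt = 1.
T_4 = (1/2)·[28.5 + 2·58 + 2·102.5 + 2·165 + 248.5] = 464.

464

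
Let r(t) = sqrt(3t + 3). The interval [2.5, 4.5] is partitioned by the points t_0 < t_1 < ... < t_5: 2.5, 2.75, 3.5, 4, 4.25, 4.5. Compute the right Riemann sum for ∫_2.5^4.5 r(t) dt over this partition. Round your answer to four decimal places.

Subinterval widths: 0.25, 0.75, 0.5, 0.25, 0.25.
Right endpoints: 2.75, 3.5, 4, 4.25, 4.5.
r(2.75) ≈ 3.3541, r(3.5) ≈ 3.6742, r(4) ≈ 3.8730, r(4.25) ≈ 3.9686, r(4.5) ≈ 4.0620.
Sum = Σ Δt_i · r(t_i).
Sum ≈ 7.5384.

7.5384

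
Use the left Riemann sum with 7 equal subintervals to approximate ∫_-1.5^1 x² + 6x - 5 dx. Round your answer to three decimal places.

-17.194

Δx = (1 − (-1.5))/7 = 5/14.
Left endpoints: -1.5, -8/7, -11/14, -3/7, -1/14, 2/7, 9/14.
f(-1.5) = -11.75, f(-8/7) = -517/49, f(-11/14) = -1783/196, f(-3/7) = -362/49, f(-1/14) = -1063/196, f(2/7) = -157/49, f(9/14) = -143/196.
Sum = Δx · [f(-1.5) + f(-8/7) + f(-11/14) + ...].
Sum ≈ -17.194.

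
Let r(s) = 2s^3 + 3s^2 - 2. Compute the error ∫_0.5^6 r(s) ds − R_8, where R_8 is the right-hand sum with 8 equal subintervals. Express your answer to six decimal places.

-195.029785

Exact integral: ∫_0.5^6 r(s) ds = 852.84375.
R_8 ≈ 1047.87353516.
Error ≈ 852.84375 − 1047.87353516 ≈ -195.029785.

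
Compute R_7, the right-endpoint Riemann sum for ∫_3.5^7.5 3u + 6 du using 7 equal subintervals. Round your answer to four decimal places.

Δu = (7.5 − 3.5)/7 = 4/7.
Right endpoints: 57/14, 65/14, 73/14, 81/14, 89/14, 97/14, 7.5.
f(57/14) = 255/14, f(65/14) = 279/14, f(73/14) = 303/14, f(81/14) = 327/14, f(89/14) = 351/14, f(97/14) = 375/14, f(7.5) = 28.5.
Sum = Δu · [f(57/14) + f(65/14) + f(73/14) + ...].
Sum ≈ 93.4286.

93.4286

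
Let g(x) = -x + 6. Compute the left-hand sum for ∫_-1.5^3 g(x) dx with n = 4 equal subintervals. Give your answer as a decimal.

Δx = (3 − (-1.5))/4 = 1.125.
Left endpoints: -1.5, -0.375, 0.75, 1.875.
g(-1.5) = 7.5, g(-0.375) = 6.375, g(0.75) = 5.25, g(1.875) = 4.125.
Sum = Δx · [g(-1.5) + g(-0.375) + g(0.75) + g(1.875)].
Sum = 26.15625.

26.15625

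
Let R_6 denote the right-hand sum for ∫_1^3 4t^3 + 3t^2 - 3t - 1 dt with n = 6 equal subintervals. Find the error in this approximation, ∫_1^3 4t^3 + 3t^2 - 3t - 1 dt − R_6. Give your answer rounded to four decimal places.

Exact integral: ∫_1^3 f(t) dt = 92.
R_6 ≈ 113.333333.
Error ≈ 92 − 113.333333 ≈ -21.3333.

-21.3333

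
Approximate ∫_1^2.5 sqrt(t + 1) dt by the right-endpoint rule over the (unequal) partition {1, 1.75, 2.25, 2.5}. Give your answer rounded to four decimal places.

2.6128

Subinterval widths: 0.75, 0.5, 0.25.
Right endpoints: 1.75, 2.25, 2.5.
f(1.75) ≈ 1.6583, f(2.25) ≈ 1.8028, f(2.5) ≈ 1.8708.
Sum = Σ Δt_i · f(t_i).
Sum ≈ 2.6128.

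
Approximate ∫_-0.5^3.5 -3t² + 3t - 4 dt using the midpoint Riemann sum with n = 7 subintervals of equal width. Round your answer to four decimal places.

Δt = (3.5 − (-0.5))/7 = 4/7.
Midpoints: -3/14, 5/14, 13/14, 1.5, 29/14, 37/14, 45/14.
f(-3/14) = -937/196, f(5/14) = -649/196, f(13/14) = -745/196, f(1.5) = -6.25, f(29/14) = -2089/196, f(37/14) = -3337/196, f(45/14) = -4969/196.
Sum = Δt · [f(-3/14) + f(5/14) + f(13/14) + ...].
Sum ≈ -40.6735.

-40.6735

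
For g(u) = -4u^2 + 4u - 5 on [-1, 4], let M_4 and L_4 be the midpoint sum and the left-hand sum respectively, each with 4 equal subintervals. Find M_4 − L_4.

-17.1875

M_4 = -79.0625.
L_4 = -61.875.
M_4 − L_4 = -17.1875.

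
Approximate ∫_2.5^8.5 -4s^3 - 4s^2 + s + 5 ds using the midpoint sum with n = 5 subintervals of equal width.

Δs = (8.5 − 2.5)/5 = 1.2.
Midpoints: 3.1, 4.3, 5.5, 6.7, 7.9.
f(3.1) = -149.504, f(4.3) = -382.688, f(5.5) = -776, f(6.7) = -1370.912, f(7.9) = -2208.896.
Sum = Δs · [f(3.1) + f(4.3) + f(5.5) + f(6.7) + f(7.9)].
Sum = -5865.6.

-5865.6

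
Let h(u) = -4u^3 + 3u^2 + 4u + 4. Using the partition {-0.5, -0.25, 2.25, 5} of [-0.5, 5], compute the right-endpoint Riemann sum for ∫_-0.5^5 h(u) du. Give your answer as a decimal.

-1145.375

Subinterval widths: 0.25, 2.5, 2.75.
Right endpoints: -0.25, 2.25, 5.
h(-0.25) = 3.25, h(2.25) = -17.375, h(5) = -401.
Sum = Σ Δu_i · h(u_i).
Sum = -1145.375.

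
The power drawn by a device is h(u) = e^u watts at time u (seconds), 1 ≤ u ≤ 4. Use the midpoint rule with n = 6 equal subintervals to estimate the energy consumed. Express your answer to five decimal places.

51.34337

Δu = (4 − 1)/6 = 0.5.
Midpoints: 1.25, 1.75, 2.25, 2.75, 3.25, 3.75.
h(1.25) ≈ 3.49034, h(1.75) ≈ 5.75460, h(2.25) ≈ 9.48774, h(2.75) ≈ 15.64263, h(3.25) ≈ 25.79034, h(3.75) ≈ 42.52108.
Sum = Δu · [h(1.25) + h(1.75) + h(2.25) + ...].
Sum ≈ 51.34337.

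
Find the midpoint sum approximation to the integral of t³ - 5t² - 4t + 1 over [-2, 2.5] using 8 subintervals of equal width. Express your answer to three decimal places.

Δt = (2.5 − (-2))/8 = 0.5625.
Midpoints: -1.71875, -1.15625, -0.59375, -0.03125, 0.53125, 1.09375, 1.65625, 2.21875.
f(-1.71875) = -392327/32768, f(-1.15625) = -85373/32768, f(-0.59375) = 45973/32768, f(-0.03125) = 36703/32768, f(0.53125) = -78191/32768, f(1.09375) = -263717/32768, f(1.65625) = -484883/32768, f(2.21875) = -706697/32768.
Sum = Δt · [f(-1.71875) + f(-1.15625) + f(-0.59375) + ...].
Sum ≈ -33.105.

-33.105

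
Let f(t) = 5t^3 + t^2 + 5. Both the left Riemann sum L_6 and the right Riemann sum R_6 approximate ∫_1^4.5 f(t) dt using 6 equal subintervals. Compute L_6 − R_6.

-274.09375

L_6 ≈ 430.20934606.
R_6 ≈ 704.30309606.
L_6 − R_6 = -274.09375.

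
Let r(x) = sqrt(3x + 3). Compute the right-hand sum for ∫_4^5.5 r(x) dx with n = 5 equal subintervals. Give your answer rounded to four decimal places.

6.3066

Δx = (5.5 − 4)/5 = 0.3.
Right endpoints: 4.3, 4.6, 4.9, 5.2, 5.5.
r(4.3) ≈ 3.9875, r(4.6) ≈ 4.0988, r(4.9) ≈ 4.2071, r(5.2) ≈ 4.3128, r(5.5) ≈ 4.4159.
Sum = Δx · [r(4.3) + r(4.6) + r(4.9) + r(5.2) + r(5.5)].
Sum ≈ 6.3066.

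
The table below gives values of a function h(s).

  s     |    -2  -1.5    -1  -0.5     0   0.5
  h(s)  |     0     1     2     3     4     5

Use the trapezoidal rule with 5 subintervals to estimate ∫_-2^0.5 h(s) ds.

Δs = 0.5.
T_5 = (0.5/2)·[0 + 2·1 + 2·2 + 2·3 + 2·4 + 5] = 6.25.

6.25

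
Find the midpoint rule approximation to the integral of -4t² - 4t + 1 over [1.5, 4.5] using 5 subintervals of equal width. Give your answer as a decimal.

-149.64

Δt = (4.5 − 1.5)/5 = 0.6.
Midpoints: 1.8, 2.4, 3, 3.6, 4.2.
f(1.8) = -19.16, f(2.4) = -31.64, f(3) = -47, f(3.6) = -65.24, f(4.2) = -86.36.
Sum = Δt · [f(1.8) + f(2.4) + f(3) + f(3.6) + f(4.2)].
Sum = -149.64.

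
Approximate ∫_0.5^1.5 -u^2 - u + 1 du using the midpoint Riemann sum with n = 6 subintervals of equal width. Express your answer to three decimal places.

-1.081

Δu = (1.5 − 0.5)/6 = 1/6.
Midpoints: 7/12, 0.75, 11/12, 13/12, 1.25, 17/12.
f(7/12) = 11/144, f(0.75) = -0.3125, f(11/12) = -109/144, f(13/12) = -181/144, f(1.25) = -1.8125, f(17/12) = -349/144.
Sum = Δu · [f(7/12) + f(0.75) + f(11/12) + ...].
Sum ≈ -1.081.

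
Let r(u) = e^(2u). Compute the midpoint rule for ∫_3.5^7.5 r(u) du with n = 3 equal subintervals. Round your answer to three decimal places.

1234317.370

Δu = (7.5 − 3.5)/3 = 4/3.
Midpoints: 25/6, 5.5, 41/6.
r(25/6) ≈ 4160.262, r(5.5) ≈ 59874.142, r(41/6) ≈ 861703.624.
Sum = Δu · [r(25/6) + r(5.5) + r(41/6)].
Sum ≈ 1234317.370.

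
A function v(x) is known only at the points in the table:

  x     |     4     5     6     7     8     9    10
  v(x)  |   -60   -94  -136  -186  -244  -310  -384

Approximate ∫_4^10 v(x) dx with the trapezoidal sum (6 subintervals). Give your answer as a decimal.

Δx = 1.
T_6 = (1/2)·[(-60) + 2·(-94) + 2·(-136) + 2·(-186) + 2·(-244) + 2·(-310) + (-384)] = -1192.

-1192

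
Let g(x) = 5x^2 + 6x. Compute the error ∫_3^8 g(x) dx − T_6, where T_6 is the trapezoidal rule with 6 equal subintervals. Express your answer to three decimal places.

-2.894

Exact integral: ∫_3^8 g(x) dx ≈ 973.33333.
T_6 ≈ 976.22685.
Error ≈ 973.33333 − 976.22685 ≈ -2.894.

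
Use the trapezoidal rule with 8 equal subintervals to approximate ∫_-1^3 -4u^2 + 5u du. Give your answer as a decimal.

Δu = (3 − (-1))/8 = 0.5.
f(-1) = -9, f(-0.5) = -3.5, f(0) = 0, f(0.5) = 1.5, f(1) = 1, f(1.5) = -1.5, f(2) = -6, f(2.5) = -12.5, f(3) = -21.
T_8 = (Δu/2)·[f(u_0) + 2f(u_1) + ... + 2f(u_{7}) + f(u_8)].
Sum = -18.

-18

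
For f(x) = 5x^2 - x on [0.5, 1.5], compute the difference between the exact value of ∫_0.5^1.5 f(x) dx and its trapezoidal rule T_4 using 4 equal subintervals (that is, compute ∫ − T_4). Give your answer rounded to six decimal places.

-0.052083

Exact integral: ∫_0.5^1.5 f(x) dx ≈ 4.41666667.
T_4 = 4.46875.
Error ≈ 4.41666667 − 4.46875 ≈ -0.052083.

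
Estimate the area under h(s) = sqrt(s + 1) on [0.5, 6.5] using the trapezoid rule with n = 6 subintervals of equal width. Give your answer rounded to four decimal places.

Δs = (6.5 − 0.5)/6 = 1.
h(0.5) ≈ 1.2247, h(1.5) ≈ 1.5811, h(2.5) ≈ 1.8708, h(3.5) ≈ 2.1213, h(4.5) ≈ 2.3452, h(5.5) ≈ 2.5495, h(6.5) ≈ 2.7386.
T_6 = (Δs/2)·[h(s_0) + 2h(s_1) + ... + 2h(s_{5}) + h(s_6)].
Sum ≈ 12.4497.

12.4497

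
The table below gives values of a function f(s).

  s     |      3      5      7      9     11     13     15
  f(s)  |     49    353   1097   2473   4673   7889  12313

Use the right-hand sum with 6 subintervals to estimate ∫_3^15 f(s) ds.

Δs = 2.
Sum = 2·[353 + 1097 + 2473 + 4673 + 7889 + 12313] = 57596.

57596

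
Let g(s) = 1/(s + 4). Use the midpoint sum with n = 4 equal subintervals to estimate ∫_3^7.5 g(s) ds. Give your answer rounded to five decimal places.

0.49576

Δs = (7.5 − 3)/4 = 1.125.
Midpoints: 3.5625, 4.6875, 5.8125, 6.9375.
g(3.5625) = 16/121, g(4.6875) = 16/139, g(5.8125) = 16/157, g(6.9375) = 16/175.
Sum = Δs · [g(3.5625) + g(4.6875) + g(5.8125) + g(6.9375)].
Sum ≈ 0.49576.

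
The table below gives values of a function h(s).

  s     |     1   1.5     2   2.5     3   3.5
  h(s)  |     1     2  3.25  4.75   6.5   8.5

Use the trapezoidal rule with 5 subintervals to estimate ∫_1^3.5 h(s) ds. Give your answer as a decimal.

Δs = 0.5.
T_5 = (0.5/2)·[1 + 2·2 + 2·3.25 + 2·4.75 + 2·6.5 + 8.5] = 10.625.

10.625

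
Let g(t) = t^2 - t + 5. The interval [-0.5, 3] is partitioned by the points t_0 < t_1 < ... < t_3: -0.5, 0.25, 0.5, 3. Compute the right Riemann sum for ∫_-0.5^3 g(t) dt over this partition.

Subinterval widths: 0.75, 0.25, 2.5.
Right endpoints: 0.25, 0.5, 3.
g(0.25) = 4.8125, g(0.5) = 4.75, g(3) = 11.
Sum = Σ Δt_i · g(t_i).
Sum = 32.296875.

32.296875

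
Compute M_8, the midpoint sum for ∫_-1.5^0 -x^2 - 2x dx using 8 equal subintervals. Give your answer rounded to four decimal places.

1.1294

Δx = (0 − (-1.5))/8 = 0.1875.
Midpoints: -1.40625, -1.21875, -1.03125, -0.84375, -0.65625, -0.46875, -0.28125, -0.09375.
f(-1.40625) = 855/1024, f(-1.21875) = 975/1024, f(-1.03125) = 1023/1024, f(-0.84375) = 999/1024, f(-0.65625) = 903/1024, f(-0.46875) = 735/1024, f(-0.28125) = 495/1024, f(-0.09375) = 183/1024.
Sum = Δx · [f(-1.40625) + f(-1.21875) + f(-1.03125) + ...].
Sum ≈ 1.1294.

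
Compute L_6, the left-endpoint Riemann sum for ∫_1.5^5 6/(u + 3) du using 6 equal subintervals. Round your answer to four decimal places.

3.6281

Δu = (5 − 1.5)/6 = 7/12.
Left endpoints: 1.5, 25/12, 8/3, 3.25, 23/6, 53/12.
f(1.5) = 4/3, f(25/12) = 72/61, f(8/3) = 18/17, f(3.25) = 0.96, f(23/6) = 36/41, f(53/12) = 72/89.
Sum = Δu · [f(1.5) + f(25/12) + f(8/3) + ...].
Sum ≈ 3.6281.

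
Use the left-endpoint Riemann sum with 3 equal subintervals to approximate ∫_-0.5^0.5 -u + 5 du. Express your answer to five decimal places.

Δu = (0.5 − (-0.5))/3 = 1/3.
Left endpoints: -0.5, -1/6, 1/6.
f(-0.5) = 5.5, f(-1/6) = 31/6, f(1/6) = 29/6.
Sum = Δu · [f(-0.5) + f(-1/6) + f(1/6)].
Sum ≈ 5.16667.

5.16667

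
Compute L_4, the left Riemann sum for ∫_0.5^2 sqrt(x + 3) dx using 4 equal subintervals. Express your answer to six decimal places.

Δx = (2 − 0.5)/4 = 0.375.
Left endpoints: 0.5, 0.875, 1.25, 1.625.
f(0.5) ≈ 1.870829, f(0.875) ≈ 1.968502, f(1.25) ≈ 2.061553, f(1.625) ≈ 2.150581.
Sum = Δx · [f(0.5) + f(0.875) + f(1.25) + f(1.625)].
Sum ≈ 3.019299.

3.019299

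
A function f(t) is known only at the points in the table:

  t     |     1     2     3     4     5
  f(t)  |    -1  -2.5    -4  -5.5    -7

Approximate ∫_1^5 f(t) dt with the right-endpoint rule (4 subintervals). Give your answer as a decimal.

Δt = 1.
Sum = 1·[(-2.5) + (-4) + (-5.5) + (-7)] = -19.

-19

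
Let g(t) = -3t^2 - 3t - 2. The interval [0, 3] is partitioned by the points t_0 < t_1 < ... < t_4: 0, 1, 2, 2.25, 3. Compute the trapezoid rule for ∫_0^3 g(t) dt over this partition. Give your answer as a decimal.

Subinterval widths: 1, 1, 0.25, 0.75.
g(0) = -2, g(1) = -8, g(2) = -20, g(2.25) = -23.9375, g(3) = -38.
On each subinterval the trapezoid contributes (Δt_i/2)·[g(t_{i-1}) + g(t_i)].
Sum = -47.71875.

-47.71875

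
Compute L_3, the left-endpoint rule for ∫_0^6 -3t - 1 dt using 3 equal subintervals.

-42

Δt = (6 − 0)/3 = 2.
Left endpoints: 0, 2, 4.
f(0) = -1, f(2) = -7, f(4) = -13.
Sum = Δt · [f(0) + f(2) + f(4)].
Sum = -42.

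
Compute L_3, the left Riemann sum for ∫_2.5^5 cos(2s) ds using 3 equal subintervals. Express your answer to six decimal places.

Δs = (5 − 2.5)/3 = 5/6.
Left endpoints: 2.5, 10/3, 25/6.
f(2.5) ≈ 0.283662, f(10/3) ≈ 0.927368, f(25/6) ≈ -0.461204.
Sum = Δs · [f(2.5) + f(10/3) + f(25/6)].
Sum ≈ 0.624855.

0.624855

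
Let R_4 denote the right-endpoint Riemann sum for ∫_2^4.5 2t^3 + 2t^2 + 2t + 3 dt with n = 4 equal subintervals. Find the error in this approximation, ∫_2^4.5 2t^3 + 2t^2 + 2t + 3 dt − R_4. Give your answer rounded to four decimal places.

-67.1712

Exact integral: ∫_2^4.5 f(t) dt ≈ 276.197917.
R_4 ≈ 343.369141.
Error ≈ 276.197917 − 343.369141 ≈ -67.1712.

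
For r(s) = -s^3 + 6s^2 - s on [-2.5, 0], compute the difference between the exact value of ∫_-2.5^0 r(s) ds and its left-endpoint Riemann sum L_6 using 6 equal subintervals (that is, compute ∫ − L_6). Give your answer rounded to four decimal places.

-12.2938

Exact integral: ∫_-2.5^0 r(s) ds = 44.140625.
L_6 ≈ 56.434462.
Error ≈ 44.140625 − 56.434462 ≈ -12.2938.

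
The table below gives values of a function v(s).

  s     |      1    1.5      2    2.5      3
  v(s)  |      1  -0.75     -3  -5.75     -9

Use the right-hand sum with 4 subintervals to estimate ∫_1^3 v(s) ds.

Δs = 0.5.
Sum = 0.5·[(-0.75) + (-3) + (-5.75) + (-9)] = -9.25.

-9.25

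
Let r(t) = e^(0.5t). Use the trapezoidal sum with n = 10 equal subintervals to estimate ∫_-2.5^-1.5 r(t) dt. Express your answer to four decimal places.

Δt = (-1.5 − (-2.5))/10 = 0.1.
r(-2.5) ≈ 0.2865, r(-2.4) ≈ 0.3012, r(-2.3) ≈ 0.3166, r(-2.2) ≈ 0.3329, r(-2.1) ≈ 0.3499, r(-2) ≈ 0.3679, r(-1.9) ≈ 0.3867, r(-1.8) ≈ 0.4066, r(-1.7) ≈ 0.4274, r(-1.6) ≈ 0.4493, r(-1.5) ≈ 0.4724.
T_10 = (Δt/2)·[r(t_0) + 2r(t_1) + ... + 2r(t_{9}) + r(t_10)].
Sum ≈ 0.3718.

0.3718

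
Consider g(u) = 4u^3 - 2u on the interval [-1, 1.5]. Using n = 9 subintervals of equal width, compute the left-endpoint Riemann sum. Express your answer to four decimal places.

1.1728

Δu = (1.5 − (-1))/9 = 5/18.
Left endpoints: -1, -13/18, -4/9, -1/6, 1/9, 7/18, 2/3, 17/18, 11/9.
g(-1) = -2, g(-13/18) = -91/1458, g(-4/9) = 392/729, g(-1/6) = 17/54, g(1/9) = -158/729, g(7/18) = -791/1458, g(2/3) = -4/27, g(17/18) = 2159/1458, g(11/9) = 3542/729.
Sum = Δu · [g(-1) + g(-13/18) + g(-4/9) + ...].
Sum ≈ 1.1728.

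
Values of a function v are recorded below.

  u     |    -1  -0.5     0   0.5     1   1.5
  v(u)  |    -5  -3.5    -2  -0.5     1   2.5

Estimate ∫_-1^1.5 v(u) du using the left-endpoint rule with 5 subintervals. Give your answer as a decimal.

Δu = 0.5.
Sum = 0.5·[(-5) + (-3.5) + (-2) + (-0.5) + 1] = -5.

-5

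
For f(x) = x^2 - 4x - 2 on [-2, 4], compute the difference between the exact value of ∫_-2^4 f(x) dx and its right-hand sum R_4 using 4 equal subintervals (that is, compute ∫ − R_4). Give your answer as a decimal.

Exact integral: ∫_-2^4 f(x) dx = -12.
R_4 = -18.75.
Error = -12 − (-18.75) = 6.75.

6.75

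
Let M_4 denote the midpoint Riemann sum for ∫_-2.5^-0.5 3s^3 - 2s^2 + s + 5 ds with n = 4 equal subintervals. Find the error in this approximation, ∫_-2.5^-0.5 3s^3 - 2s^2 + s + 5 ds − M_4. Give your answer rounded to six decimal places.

-0.645833

Exact integral: ∫_-2.5^-0.5 f(s) ds ≈ -32.58333333.
M_4 = -31.9375.
Error ≈ -32.58333333 − (-31.9375) ≈ -0.645833.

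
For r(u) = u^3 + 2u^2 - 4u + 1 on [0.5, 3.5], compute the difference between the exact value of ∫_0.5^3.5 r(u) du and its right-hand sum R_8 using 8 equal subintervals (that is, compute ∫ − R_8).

Exact integral: ∫_0.5^3.5 r(u) du = 45.
R_8 = 55.828125.
Error = 45 − 55.828125 = -10.828125.

-10.828125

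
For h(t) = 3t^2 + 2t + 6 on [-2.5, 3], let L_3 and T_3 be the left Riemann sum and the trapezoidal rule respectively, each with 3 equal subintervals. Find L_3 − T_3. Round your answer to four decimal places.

-17.6458

L_3 ≈ 69.972222.
T_3 ≈ 87.618056.
L_3 − T_3 ≈ -17.6458.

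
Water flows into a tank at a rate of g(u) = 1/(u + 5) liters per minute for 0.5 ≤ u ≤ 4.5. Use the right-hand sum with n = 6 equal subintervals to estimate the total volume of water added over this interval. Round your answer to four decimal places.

Δu = (4.5 − 0.5)/6 = 2/3.
Right endpoints: 7/6, 11/6, 2.5, 19/6, 23/6, 4.5.
g(7/6) = 6/37, g(11/6) = 6/41, g(2.5) = 2/15, g(19/6) = 6/49, g(23/6) = 6/53, g(4.5) = 2/19.
Sum = Δu · [g(7/6) + g(11/6) + g(2.5) + ...].
Sum ≈ 0.5218.

0.5218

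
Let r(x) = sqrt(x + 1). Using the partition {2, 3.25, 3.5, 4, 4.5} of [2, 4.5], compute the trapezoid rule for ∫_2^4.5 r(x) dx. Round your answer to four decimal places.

5.1285

Subinterval widths: 1.25, 0.25, 0.5, 0.5.
r(2) ≈ 1.7321, r(3.25) ≈ 2.0616, r(3.5) ≈ 2.1213, r(4) ≈ 2.2361, r(4.5) ≈ 2.3452.
On each subinterval the trapezoid contributes (Δx_i/2)·[r(x_{i-1}) + r(x_i)].
Sum ≈ 5.1285.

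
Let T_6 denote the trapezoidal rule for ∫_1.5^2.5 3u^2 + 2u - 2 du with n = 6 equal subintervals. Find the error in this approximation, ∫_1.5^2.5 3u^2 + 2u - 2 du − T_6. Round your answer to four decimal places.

-0.0139

Exact integral: ∫_1.5^2.5 f(u) du = 14.25.
T_6 ≈ 14.263889.
Error ≈ 14.25 − 14.263889 ≈ -0.0139.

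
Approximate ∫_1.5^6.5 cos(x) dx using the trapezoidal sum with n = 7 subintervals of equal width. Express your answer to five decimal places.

-0.74882

Δx = (6.5 − 1.5)/7 = 5/7.
f(1.5) ≈ 0.07074, f(31/14) ≈ -0.59999, f(41/14) ≈ -0.97740, f(51/14) ≈ -0.87698, f(61/14) ≈ -0.34782, f(71/14) ≈ 0.35138, f(81/14) ≈ 0.87879, f(6.5) ≈ 0.97659.
T_7 = (Δx/2)·[f(x_0) + 2f(x_1) + ... + 2f(x_{6}) + f(x_7)].
Sum ≈ -0.74882.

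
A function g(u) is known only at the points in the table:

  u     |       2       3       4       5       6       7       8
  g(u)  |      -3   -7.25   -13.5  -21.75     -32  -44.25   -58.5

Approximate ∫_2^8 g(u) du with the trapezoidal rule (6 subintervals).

-149.5

Δu = 1.
T_6 = (1/2)·[(-3) + 2·(-7.25) + 2·(-13.5) + 2·(-21.75) + 2·(-32) + 2·(-44.25) + (-58.5)] = -149.5.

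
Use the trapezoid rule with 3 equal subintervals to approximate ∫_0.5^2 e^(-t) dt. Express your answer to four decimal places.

0.4810

Δt = (2 − 0.5)/3 = 0.5.
f(0.5) ≈ 0.6065, f(1) ≈ 0.3679, f(1.5) ≈ 0.2231, f(2) ≈ 0.1353.
T_3 = (Δt/2)·[f(t_0) + 2f(t_1) + 2f(t_2) + f(t_3)].
Sum ≈ 0.4810.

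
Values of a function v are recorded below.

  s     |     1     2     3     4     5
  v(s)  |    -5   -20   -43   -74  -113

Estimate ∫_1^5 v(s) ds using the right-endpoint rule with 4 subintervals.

Δs = 1.
Sum = 1·[(-20) + (-43) + (-74) + (-113)] = -250.

-250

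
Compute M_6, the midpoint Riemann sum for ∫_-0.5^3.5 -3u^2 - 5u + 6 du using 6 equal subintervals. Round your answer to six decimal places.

Δu = (3.5 − (-0.5))/6 = 2/3.
Midpoints: -1/6, 0.5, 7/6, 11/6, 2.5, 19/6.
f(-1/6) = 6.75, f(0.5) = 2.75, f(7/6) = -47/12, f(11/6) = -13.25, f(2.5) = -25.25, f(19/6) = -479/12.
Sum = Δu · [f(-1/6) + f(0.5) + f(7/6) + ...].
Sum ≈ -48.555556.

-48.555556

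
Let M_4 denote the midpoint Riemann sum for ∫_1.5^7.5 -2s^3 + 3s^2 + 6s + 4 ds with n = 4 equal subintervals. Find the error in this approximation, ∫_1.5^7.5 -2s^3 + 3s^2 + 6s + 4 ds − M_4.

-27

Exact integral: ∫_1.5^7.5 f(s) ds = -975.
M_4 = -948.
Error = -975 − (-948) = -27.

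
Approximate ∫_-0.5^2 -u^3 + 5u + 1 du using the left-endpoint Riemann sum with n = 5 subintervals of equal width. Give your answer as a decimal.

Δu = (2 − (-0.5))/5 = 0.5.
Left endpoints: -0.5, 0, 0.5, 1, 1.5.
f(-0.5) = -1.375, f(0) = 1, f(0.5) = 3.375, f(1) = 5, f(1.5) = 5.125.
Sum = Δu · [f(-0.5) + f(0) + f(0.5) + f(1) + f(1.5)].
Sum = 6.5625.

6.5625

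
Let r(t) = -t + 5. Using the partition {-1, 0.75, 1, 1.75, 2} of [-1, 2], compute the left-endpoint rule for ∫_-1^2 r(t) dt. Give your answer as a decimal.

Subinterval widths: 1.75, 0.25, 0.75, 0.25.
Left endpoints: -1, 0.75, 1, 1.75.
r(-1) = 6, r(0.75) = 4.25, r(1) = 4, r(1.75) = 3.25.
Sum = Σ Δt_i · r(t_i).
Sum = 15.375.

15.375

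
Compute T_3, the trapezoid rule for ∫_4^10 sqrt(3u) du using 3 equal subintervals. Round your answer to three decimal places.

27.225

Δu = (10 − 4)/3 = 2.
f(4) ≈ 3.464, f(6) ≈ 4.243, f(8) ≈ 4.899, f(10) ≈ 5.477.
T_3 = (Δu/2)·[f(u_0) + 2f(u_1) + 2f(u_2) + f(u_3)].
Sum ≈ 27.225.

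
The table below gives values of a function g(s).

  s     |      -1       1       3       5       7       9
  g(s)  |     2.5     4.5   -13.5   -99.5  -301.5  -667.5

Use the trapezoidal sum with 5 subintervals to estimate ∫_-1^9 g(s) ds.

-1485

Δs = 2.
T_5 = (2/2)·[2.5 + 2·4.5 + 2·(-13.5) + 2·(-99.5) + 2·(-301.5) + (-667.5)] = -1485.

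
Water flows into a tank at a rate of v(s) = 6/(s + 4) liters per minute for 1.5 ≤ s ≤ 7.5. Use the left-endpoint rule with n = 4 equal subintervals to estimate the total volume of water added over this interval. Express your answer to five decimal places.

4.88090

Δs = (7.5 − 1.5)/4 = 1.5.
Left endpoints: 1.5, 3, 4.5, 6.
v(1.5) = 12/11, v(3) = 6/7, v(4.5) = 12/17, v(6) = 0.6.
Sum = Δs · [v(1.5) + v(3) + v(4.5) + v(6)].
Sum ≈ 4.88090.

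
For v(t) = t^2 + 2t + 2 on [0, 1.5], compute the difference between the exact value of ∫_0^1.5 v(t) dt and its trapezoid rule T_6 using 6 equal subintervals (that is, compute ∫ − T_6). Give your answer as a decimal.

-0.015625

Exact integral: ∫_0^1.5 v(t) dt = 6.375.
T_6 = 6.390625.
Error = 6.375 − 6.390625 = -0.015625.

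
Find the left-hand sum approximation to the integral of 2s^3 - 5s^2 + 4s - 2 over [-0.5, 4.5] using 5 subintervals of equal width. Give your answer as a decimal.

Δs = (4.5 − (-0.5))/5 = 1.
Left endpoints: -0.5, 0.5, 1.5, 2.5, 3.5.
f(-0.5) = -5.5, f(0.5) = -1, f(1.5) = -0.5, f(2.5) = 8, f(3.5) = 36.5.
Sum = Δs · [f(-0.5) + f(0.5) + f(1.5) + f(2.5) + f(3.5)].
Sum = 37.5.

37.5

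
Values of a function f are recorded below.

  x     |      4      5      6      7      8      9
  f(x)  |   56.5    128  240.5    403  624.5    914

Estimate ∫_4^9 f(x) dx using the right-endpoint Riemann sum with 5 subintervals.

2310

Δx = 1.
Sum = 1·[128 + 240.5 + 403 + 624.5 + 914] = 2310.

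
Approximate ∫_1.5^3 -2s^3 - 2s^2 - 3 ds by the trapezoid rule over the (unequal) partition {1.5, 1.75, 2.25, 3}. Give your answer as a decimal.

Subinterval widths: 0.25, 0.5, 0.75.
f(1.5) = -14.25, f(1.75) = -19.84375, f(2.25) = -35.90625, f(3) = -75.
On each subinterval the trapezoid contributes (Δs_i/2)·[f(s_{i-1}) + f(s_i)].
Sum = -59.7890625.

-59.7890625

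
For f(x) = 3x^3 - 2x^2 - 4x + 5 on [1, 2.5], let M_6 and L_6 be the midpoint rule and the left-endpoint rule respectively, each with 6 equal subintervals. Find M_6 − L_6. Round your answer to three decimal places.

3.100

M_6 ≈ 15.68945.
L_6 = 12.58984375.
M_6 − L_6 ≈ 3.100.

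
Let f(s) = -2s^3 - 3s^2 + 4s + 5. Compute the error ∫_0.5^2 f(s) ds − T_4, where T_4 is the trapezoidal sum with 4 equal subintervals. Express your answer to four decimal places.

Exact integral: ∫_0.5^2 f(s) ds = -0.84375.
T_4 ≈ -1.212891.
Error ≈ -0.84375 − (-1.212891) ≈ 0.3691.

0.3691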